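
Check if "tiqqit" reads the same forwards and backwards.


Word: "tiqqit"
Reversed: "tiqqit"
Forward == Backward? tiqqit == tiqqit
Palindrome = Yes


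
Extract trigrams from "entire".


Word: "entire" (length 6)
Number of trigrams = 6 - 3 + 1 = 4
  Position 0: "ent"
  Position 1: "nti"
  Position 2: "tir"
  Position 3: "ire"
Trigrams = "ent", "nti", "tir", "ire"


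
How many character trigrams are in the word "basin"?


Word: "basin" (length 5)
Number of 3-grams = length - 3 + 1 = 5 - 3 + 1
= 3


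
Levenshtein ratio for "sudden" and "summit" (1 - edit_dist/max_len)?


Word 1: "sudden" (length 6)
Word 2: "summit" (length 6)
One optimal edit sequence:
  1. keep 's'
  2. keep 'u'
  3. substitute 'd' -> 'm'  (+1)
  4. substitute 'd' -> 'm'  (+1)
  5. substitute 'e' -> 'i'  (+1)
  6. substitute 'n' -> 't'  (+1)
Edit distance = 4
Max length = max(6, 6) = 6
Similarity = 1 - 4/6
= 0.3333


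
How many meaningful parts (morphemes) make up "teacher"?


Word: "teacher"
Morphemes: teach | -er
Each morpheme carries meaning
= 2 morphemes


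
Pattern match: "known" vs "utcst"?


Pattern of "known": [0, 1, 2, 3, 1]
Pattern of "utcst": [0, 1, 2, 3, 1]
Patterns match
Same pattern = Yes


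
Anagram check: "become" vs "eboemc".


Word 1: "become" → sorted: bceemo
Word 2: "eboemc" → sorted: bceemo
Same letters? bceemo == bceemo
Anagram = Yes


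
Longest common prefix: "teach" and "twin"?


Word 1: "teach"
Word 2: "twin"
Comparing from start:
  Pos 0: 't' == 't'
  Pos 1: 'e' != 'w' (stop)
LCP = "t" (length 1)


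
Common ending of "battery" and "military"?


Word 1: "battery"
Word 2: "military"
Comparing from end:
  Pos -1: 'y' == 'y'
  Pos -2: 'r' == 'r'
  Pos -3: 'e' != 'a' (stop)
LCS = "ry" (length 2)


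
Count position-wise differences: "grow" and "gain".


Comparing character by character (same length = 4):
  Pos 0: 'g' vs 'g' =
  Pos 1: 'r' vs 'a' !=
  Pos 2: 'o' vs 'i' !=
  Pos 3: 'w' vs 'n' !=
Hamming distance = 3


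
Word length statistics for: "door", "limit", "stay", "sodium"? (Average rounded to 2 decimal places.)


Lengths: "door"=4, "limit"=5, "stay"=4, "sodium"=6
Sum = 19, Count = 4
Average = 19/4 = 4.75
= avg=4.75, min=4, max=6


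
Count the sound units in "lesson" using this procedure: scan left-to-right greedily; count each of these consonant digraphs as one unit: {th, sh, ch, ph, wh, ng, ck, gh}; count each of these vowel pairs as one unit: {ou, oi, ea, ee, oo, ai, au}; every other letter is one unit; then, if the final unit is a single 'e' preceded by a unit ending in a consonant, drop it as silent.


Word: "lesson" (6 letters)
Left-to-right scan:
  (1) 'l' (letter)
  (2) 'e' (letter)
  (3) 's' (letter)
  (4) 's' (letter)
  (5) 'o' (letter)
  (6) 'n' (letter)
Units from scan: 6
Sound units = 6 units


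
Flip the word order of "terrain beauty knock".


Original: "terrain beauty knock"
Words (1..n): terrain | beauty | knock
Reversed (n..1): knock | beauty | terrain
Result = "knock beauty terrain"


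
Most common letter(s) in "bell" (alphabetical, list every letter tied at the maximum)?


Word: "bell"
Letter counts:
  'b': 1
  'e': 1
  'l': 2
Maximum count = 2
Most frequent = 'l' (2 times each)


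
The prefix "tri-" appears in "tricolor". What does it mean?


Prefix: tri-
As in: tricolor -> tri- + color
Meaning = three


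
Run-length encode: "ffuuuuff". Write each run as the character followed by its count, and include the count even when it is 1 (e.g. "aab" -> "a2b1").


String: "ffuuuuff"
Scanning for consecutive runs:
  'f' x 2
  'u' x 4
  'f' x 2
RLE = "f2u4f2"


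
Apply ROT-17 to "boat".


Word: "boat"
Shift: 17
Each letter → (letter + shift) mod 26:
  'b' (1) + 17 = 18 → 's'
  'o' (14) + 17 = 5 → 'f'
  'a' (0) + 17 = 17 → 'r'
  't' (19) + 17 = 10 → 'k'
Result = "sfrk"


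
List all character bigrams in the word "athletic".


Word: "athletic" (length 8)
Number of bigrams = 8 - 2 + 1 = 7
  Position 0: "at"
  Position 1: "th"
  Position 2: "hl"
  Position 3: "le"
  Position 4: "et"
  Position 5: "ti"
  Position 6: "ic"
Bigrams = "at", "th", "hl", "le", "et", "ti", "ic"


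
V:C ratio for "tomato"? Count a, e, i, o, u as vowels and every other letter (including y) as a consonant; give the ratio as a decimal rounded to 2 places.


Word: "tomato"
Vowels (a,e,i,o,u): 3
Consonants: 3
Ratio = 3/3
= 1.00


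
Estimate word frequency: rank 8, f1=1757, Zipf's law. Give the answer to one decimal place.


Zipf's law: f(r) = f(1) / r
f(1) = 1757
f(8) = 1757 / 8
= 219.6 occurrences


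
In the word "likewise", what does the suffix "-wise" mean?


Suffix: -wise
Example: likewise = like + -wise
Meaning = in the manner of


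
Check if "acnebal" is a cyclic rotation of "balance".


Word: "balance", Candidate: "acnebal"
Method: check if candidate is substring of word+word
"balancebalance" contains "acnebal"? No
Is rotation = No


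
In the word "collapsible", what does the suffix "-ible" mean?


Suffix: -ible
Example: collapsible (collapse + -ible, with a spelling change)
Meaning = capable of


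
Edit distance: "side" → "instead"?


Word 1: "side" (length 4)
Word 2: "instead" (length 7)
One optimal edit sequence (insert/delete/substitute each cost 1):
  1. insert 'i'  (+1)
  2. insert 'n'  (+1)
  3. keep 's'
  4. insert 't'  (+1)
  5. substitute 'i' -> 'e'  (+1)
  6. substitute 'd' -> 'a'  (+1)
  7. substitute 'e' -> 'd'  (+1)
Total edit operations: 6
Edit distance = 6


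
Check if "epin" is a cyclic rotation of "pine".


Word: "pine", Candidate: "epin"
Method: check if candidate is substring of word+word
"pinepine" contains "epin"? Yes
Is rotation = Yes


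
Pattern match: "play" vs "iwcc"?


Pattern of "play": [0, 1, 2, 3]
Pattern of "iwcc": [0, 1, 2, 2]
Patterns do not match
Same pattern = No


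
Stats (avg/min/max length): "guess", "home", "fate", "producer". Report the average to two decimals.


Lengths: "guess"=5, "home"=4, "fate"=4, "producer"=8
Sum = 21, Count = 4
Average = 21/4 = 5.25
= avg=5.25, min=4, max=8


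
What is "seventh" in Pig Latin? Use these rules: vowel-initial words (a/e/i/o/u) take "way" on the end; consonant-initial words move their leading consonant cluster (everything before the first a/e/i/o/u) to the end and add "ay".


Word: "seventh"
Starts with consonant(s) → move to end, add 'ay'
Consonant cluster: "s"
Pig Latin = "eventhsay"


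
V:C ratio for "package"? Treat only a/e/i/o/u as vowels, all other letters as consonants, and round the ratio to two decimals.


Word: "package"
Vowels (a,e,i,o,u): 3
Consonants: 4
Ratio = 3/4
= 0.75


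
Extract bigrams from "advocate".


Word: "advocate" (length 8)
Number of bigrams = 8 - 2 + 1 = 7
  Position 0: "ad"
  Position 1: "dv"
  Position 2: "vo"
  Position 3: "oc"
  Position 4: "ca"
  Position 5: "at"
  Position 6: "te"
Bigrams = "ad", "dv", "vo", "oc", "ca", "at", "te"


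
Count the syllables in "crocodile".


Word: "crocodile"
Syllable breakdown: croc | o | dile
Counting: 3 parts
= 3 syllables


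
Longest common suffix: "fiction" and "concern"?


Word 1: "fiction"
Word 2: "concern"
Comparing from end:
  Pos -1: 'n' == 'n'
  Pos -2: 'o' != 'r' (stop)
LCS = "n" (length 1)


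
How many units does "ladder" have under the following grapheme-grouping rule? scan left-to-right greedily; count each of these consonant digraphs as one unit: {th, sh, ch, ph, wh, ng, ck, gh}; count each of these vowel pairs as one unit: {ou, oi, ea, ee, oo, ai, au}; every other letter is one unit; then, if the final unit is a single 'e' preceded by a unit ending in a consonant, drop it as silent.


Word: "ladder" (6 letters)
Left-to-right scan:
  [1] 'l' (letter)
  [2] 'a' (letter)
  [3] 'd' (letter)
  [4] 'd' (letter)
  [5] 'e' (letter)
  [6] 'r' (letter)
Units from scan: 6
Sound units = 6 units


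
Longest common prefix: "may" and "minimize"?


Word 1: "may"
Word 2: "minimize"
Comparing from start:
  Pos 0: 'm' == 'm'
  Pos 1: 'a' != 'i' (stop)
LCP = "m" (length 1)


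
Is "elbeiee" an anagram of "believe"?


Word 1: "believe" → sorted: beeeilv
Word 2: "elbeiee" → sorted: beeeeil
Same letters? beeeilv != beeeeil
Anagram = No


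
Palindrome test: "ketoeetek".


Word: "ketoeetek"
Reversed: "keteeotek"
Forward == Backward? ketoeetek != keteeotek
Palindrome = No


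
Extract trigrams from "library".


Word: "library" (length 7)
Number of trigrams = 7 - 3 + 1 = 5
  Position 0: "lib"
  Position 1: "ibr"
  Position 2: "bra"
  Position 3: "rar"
  Position 4: "ary"
Trigrams = "lib", "ibr", "bra", "rar", "ary"


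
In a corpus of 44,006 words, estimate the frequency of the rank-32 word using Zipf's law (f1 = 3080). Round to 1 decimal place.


Zipf's law: f(r) = f(1) / r
f(1) = 3080
f(32) = 3080 / 32
= 96.3 occurrences


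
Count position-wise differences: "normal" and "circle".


Comparing character by character (same length = 6):
  Pos 0: 'n' vs 'c' !=
  Pos 1: 'o' vs 'i' !=
  Pos 2: 'r' vs 'r' =
  Pos 3: 'm' vs 'c' !=
  Pos 4: 'a' vs 'l' !=
  Pos 5: 'l' vs 'e' !=
Hamming distance = 5


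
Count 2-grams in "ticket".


Word: "ticket" (length 6)
Number of 2-grams = length - 2 + 1 = 6 - 2 + 1
= 5


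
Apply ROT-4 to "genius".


Word: "genius"
Shift: 4
Each letter → (letter + shift) mod 26:
  'g' (6) + 4 = 10 → 'k'
  'e' (4) + 4 = 8 → 'i'
  'n' (13) + 4 = 17 → 'r'
  'i' (8) + 4 = 12 → 'm'
  'u' (20) + 4 = 24 → 'y'
  's' (18) + 4 = 22 → 'w'
Result = "kirmyw"


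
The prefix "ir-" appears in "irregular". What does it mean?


Prefix: ir-
Example: irregular = ir- + regular
Meaning = not


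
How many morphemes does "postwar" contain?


Word: "postwar"
Morphemes: post- + war
Each morpheme carries meaning
= 2 morphemes


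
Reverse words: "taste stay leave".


Original: "taste stay leave"
Words (1..n): taste | stay | leave
Reversed (n..1): leave | stay | taste
Result = "leave stay taste"


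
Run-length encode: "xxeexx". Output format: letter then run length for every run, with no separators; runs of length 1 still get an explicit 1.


String: "xxeexx"
Scanning for consecutive runs:
  'x' x 2
  'e' x 2
  'x' x 2
RLE = "x2e2x2"


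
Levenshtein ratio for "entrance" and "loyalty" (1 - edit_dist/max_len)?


Word 1: "entrance" (length 8)
Word 2: "loyalty" (length 7)
One optimal edit sequence:
  1. delete 'e'  (+1)
  2. substitute 'n' -> 'l'  (+1)
  3. substitute 't' -> 'o'  (+1)
  4. substitute 'r' -> 'y'  (+1)
  5. keep 'a'
  6. substitute 'n' -> 'l'  (+1)
  7. substitute 'c' -> 't'  (+1)
  8. substitute 'e' -> 'y'  (+1)
Edit distance = 7
Max length = max(8, 7) = 8
Similarity = 1 - 7/8
= 0.1250


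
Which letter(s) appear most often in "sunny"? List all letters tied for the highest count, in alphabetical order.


Word: "sunny"
Letter counts:
  'n': 2
  's': 1
  'u': 1
  'y': 1
Maximum count = 2
Most frequent = 'n' (2 times each)


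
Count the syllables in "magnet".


Word: "magnet"
Syllable breakdown: mag-net
Counting: 2 parts
= 2 syllables


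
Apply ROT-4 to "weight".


Word: "weight"
Shift: 4
Each letter → (letter + shift) mod 26:
  'w' (22) + 4 = 0 → 'a'
  'e' (4) + 4 = 8 → 'i'
  'i' (8) + 4 = 12 → 'm'
  'g' (6) + 4 = 10 → 'k'
  'h' (7) + 4 = 11 → 'l'
  't' (19) + 4 = 23 → 'x'
Result = "aimklx"


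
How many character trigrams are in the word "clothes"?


Word: "clothes" (length 7)
Number of 3-grams = length - 3 + 1 = 7 - 3 + 1
= 5


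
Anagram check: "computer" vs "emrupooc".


Word 1: "computer" → sorted: cemoprtu
Word 2: "emrupooc" → sorted: cemoopru
Same letters? cemoprtu != cemoopru
Anagram = No


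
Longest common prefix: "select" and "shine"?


Word 1: "select"
Word 2: "shine"
Comparing from start:
  Pos 0: 's' == 's'
  Pos 1: 'e' != 'h' (stop)
LCP = "s" (length 1)


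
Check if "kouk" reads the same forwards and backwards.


Word: "kouk"
Reversed: "kuok"
Forward == Backward? kouk != kuok
Palindrome = No


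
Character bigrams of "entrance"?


Word: "entrance" (length 8)
Number of bigrams = 8 - 2 + 1 = 7
  Position 0: "en"
  Position 1: "nt"
  Position 2: "tr"
  Position 3: "ra"
  Position 4: "an"
  Position 5: "nc"
  Position 6: "ce"
Bigrams = "en", "nt", "tr", "ra", "an", "nc", "ce"


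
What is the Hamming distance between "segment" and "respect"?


Comparing character by character (same length = 7):
  Pos 0: 's' vs 'r' !=
  Pos 1: 'e' vs 'e' =
  Pos 2: 'g' vs 's' !=
  Pos 3: 'm' vs 'p' !=
  Pos 4: 'e' vs 'e' =
  Pos 5: 'n' vs 'c' !=
  Pos 6: 't' vs 't' =
Hamming distance = 4


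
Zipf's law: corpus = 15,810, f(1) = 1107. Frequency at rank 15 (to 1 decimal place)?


Zipf's law: f(r) = f(1) / r
f(1) = 1107
f(15) = 1107 / 15
= 73.8 occurrences


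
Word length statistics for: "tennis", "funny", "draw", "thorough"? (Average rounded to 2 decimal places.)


Lengths: "tennis"=6, "funny"=5, "draw"=4, "thorough"=8
Sum = 23, Count = 4
Average = 23/4 = 5.75
= avg=5.75, min=4, max=8


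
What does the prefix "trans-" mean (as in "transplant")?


Prefix: trans-
As in: transplant -> trans- + plant
Meaning = across


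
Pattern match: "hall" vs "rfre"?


Pattern of "hall": [0, 1, 2, 2]
Pattern of "rfre": [0, 1, 0, 2]
Patterns do not match
Same pattern = No


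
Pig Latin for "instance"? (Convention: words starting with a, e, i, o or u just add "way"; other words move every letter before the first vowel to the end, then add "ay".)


Word: "instance"
Starts with vowel → add 'way'
Pig Latin = "instanceway"


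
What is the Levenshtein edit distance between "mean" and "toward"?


Word 1: "mean" (length 4)
Word 2: "toward" (length 6)
One optimal edit sequence (insert/delete/substitute each cost 1):
  1. insert 't'  (+1)
  2. substitute 'm' -> 'o'  (+1)
  3. substitute 'e' -> 'w'  (+1)
  4. keep 'a'
  5. insert 'r'  (+1)
  6. substitute 'n' -> 'd'  (+1)
Total edit operations: 5
Edit distance = 5


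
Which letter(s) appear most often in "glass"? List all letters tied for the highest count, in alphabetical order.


Word: "glass"
Letter counts:
  'a': 1
  'g': 1
  'l': 1
  's': 2
Maximum count = 2
Most frequent = 's' (2 times each)


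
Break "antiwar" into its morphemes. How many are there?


Word: "antiwar"
Morphemes: anti- | war
Each morpheme carries meaning
= 2 morphemes


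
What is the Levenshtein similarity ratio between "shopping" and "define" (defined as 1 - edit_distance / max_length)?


Word 1: "shopping" (length 8)
Word 2: "define" (length 6)
One optimal edit sequence:
  1. delete 's'  (+1)
  2. delete 'h'  (+1)
  3. substitute 'o' -> 'd'  (+1)
  4. substitute 'p' -> 'e'  (+1)
  5. substitute 'p' -> 'f'  (+1)
  6. keep 'i'
  7. keep 'n'
  8. substitute 'g' -> 'e'  (+1)
Edit distance = 6
Max length = max(8, 6) = 8
Similarity = 1 - 6/8
= 0.2500


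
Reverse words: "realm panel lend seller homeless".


Original: "realm panel lend seller homeless"
Words (1..n): realm | panel | lend | seller | homeless
Reversed (n..1): homeless | seller | lend | panel | realm
Result = "homeless seller lend panel realm"


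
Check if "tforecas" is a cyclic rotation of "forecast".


Word: "forecast", Candidate: "tforecas"
Method: check if candidate is substring of word+word
"forecastforecast" contains "tforecas"? Yes
Is rotation = Yes


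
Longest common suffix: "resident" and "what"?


Word 1: "resident"
Word 2: "what"
Comparing from end:
  Pos -1: 't' == 't'
  Pos -2: 'n' != 'a' (stop)
LCS = "t" (length 1)


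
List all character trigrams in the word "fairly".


Word: "fairly" (length 6)
Number of trigrams = 6 - 3 + 1 = 4
  Position 0: "fai"
  Position 1: "air"
  Position 2: "irl"
  Position 3: "rly"
Trigrams = "fai", "air", "irl", "rly"


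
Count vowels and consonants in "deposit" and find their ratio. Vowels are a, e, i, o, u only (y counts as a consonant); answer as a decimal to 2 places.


Word: "deposit"
Vowels (a,e,i,o,u): 3
Consonants: 4
Ratio = 3/4
= 0.75


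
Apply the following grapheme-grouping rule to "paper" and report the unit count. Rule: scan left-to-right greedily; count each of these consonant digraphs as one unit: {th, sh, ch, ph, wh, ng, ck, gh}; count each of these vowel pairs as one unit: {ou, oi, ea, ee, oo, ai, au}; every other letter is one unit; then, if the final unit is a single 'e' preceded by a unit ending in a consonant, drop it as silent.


Word: "paper" (5 letters)
Left-to-right scan:
  1. 'p' (letter)
  2. 'a' (letter)
  3. 'p' (letter)
  4. 'e' (letter)
  5. 'r' (letter)
Units from scan: 5
Sound units = 5 units


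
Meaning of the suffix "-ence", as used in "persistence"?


Suffix: -ence
As in: persistence -> persist + -ence
Meaning = state of


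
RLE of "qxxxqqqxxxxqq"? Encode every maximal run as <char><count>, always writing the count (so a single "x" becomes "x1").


String: "qxxxqqqxxxxqq"
Scanning for consecutive runs:
  'q' x 1
  'x' x 3
  'q' x 3
  'x' x 4
  'q' x 2
RLE = "q1x3q3x4q2"


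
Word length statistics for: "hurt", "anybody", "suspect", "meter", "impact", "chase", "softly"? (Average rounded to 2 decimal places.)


Lengths: "hurt"=4, "anybody"=7, "suspect"=7, "meter"=5, "impact"=6, "chase"=5, "softly"=6
Sum = 40, Count = 7
Average = 40/7 = 5.71
= avg=5.71, min=4, max=7


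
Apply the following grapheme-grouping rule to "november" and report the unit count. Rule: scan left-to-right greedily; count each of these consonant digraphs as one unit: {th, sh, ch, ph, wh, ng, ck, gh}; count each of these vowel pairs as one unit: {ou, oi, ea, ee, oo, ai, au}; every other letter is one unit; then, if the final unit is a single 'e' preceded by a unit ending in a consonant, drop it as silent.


Word: "november" (8 letters)
Left-to-right scan:
  (1) 'n' (letter)
  (2) 'o' (letter)
  (3) 'v' (letter)
  (4) 'e' (letter)
  (5) 'm' (letter)
  (6) 'b' (letter)
  (7) 'e' (letter)
  (8) 'r' (letter)
Units from scan: 8
Sound units = 8 units


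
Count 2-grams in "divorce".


Word: "divorce" (length 7)
Number of 2-grams = length - 2 + 1 = 7 - 2 + 1
= 6


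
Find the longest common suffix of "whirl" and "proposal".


Word 1: "whirl"
Word 2: "proposal"
Comparing from end:
  Pos -1: 'l' == 'l'
  Pos -2: 'r' != 'a' (stop)
LCS = "l" (length 1)


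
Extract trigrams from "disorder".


Word: "disorder" (length 8)
Number of trigrams = 8 - 3 + 1 = 6
  Position 0: "dis"
  Position 1: "iso"
  Position 2: "sor"
  Position 3: "ord"
  Position 4: "rde"
  Position 5: "der"
Trigrams = "dis", "iso", "sor", "ord", "rde", "der"


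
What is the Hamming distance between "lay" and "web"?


Comparing character by character (same length = 3):
  Pos 0: 'l' vs 'w' !=
  Pos 1: 'a' vs 'e' !=
  Pos 2: 'y' vs 'b' !=
Hamming distance = 3


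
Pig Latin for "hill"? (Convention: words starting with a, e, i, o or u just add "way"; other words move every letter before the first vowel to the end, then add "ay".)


Word: "hill"
Starts with consonant(s) → move to end, add 'ay'
Consonant cluster: "h"
Pig Latin = "illhay"


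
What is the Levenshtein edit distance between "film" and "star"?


Word 1: "film" (length 4)
Word 2: "star" (length 4)
One optimal edit sequence (insert/delete/substitute each cost 1):
  1. substitute 'f' -> 's'  (+1)
  2. substitute 'i' -> 't'  (+1)
  3. substitute 'l' -> 'a'  (+1)
  4. substitute 'm' -> 'r'  (+1)
Total edit operations: 4
Edit distance = 4


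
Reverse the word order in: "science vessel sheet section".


Original: "science vessel sheet section"
Words (1..n): science | vessel | sheet | section
Reversed (n..1): section | sheet | vessel | science
Result = "section sheet vessel science"


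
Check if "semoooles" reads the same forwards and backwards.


Word: "semoooles"
Reversed: "selooomes"
Forward == Backward? semoooles != selooomes
Palindrome = No


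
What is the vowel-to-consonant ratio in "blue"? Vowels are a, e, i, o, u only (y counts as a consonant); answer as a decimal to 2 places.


Word: "blue"
Vowels (a,e,i,o,u): 2
Consonants: 2
Ratio = 2/2
= 1.00


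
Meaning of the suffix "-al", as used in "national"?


Suffix: -al
Example: national = nation + -al
Meaning = relating to


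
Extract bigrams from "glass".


Word: "glass" (length 5)
Number of bigrams = 5 - 2 + 1 = 4
  Position 0: "gl"
  Position 1: "la"
  Position 2: "as"
  Position 3: "ss"
Bigrams = "gl", "la", "as", "ss"


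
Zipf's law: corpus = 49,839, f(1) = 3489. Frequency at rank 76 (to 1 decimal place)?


Zipf's law: f(r) = f(1) / r
f(1) = 3489
f(76) = 3489 / 76
= 45.9 occurrences


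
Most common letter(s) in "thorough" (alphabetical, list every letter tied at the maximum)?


Word: "thorough"
Letter counts:
  'g': 1
  'h': 2
  'o': 2
  'r': 1
  't': 1
  'u': 1
Maximum count = 2
Most frequent = 'h', 'o' (2 times each)


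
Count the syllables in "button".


Word: "button"
Syllable breakdown: but · ton
Counting: 2 parts
= 2 syllables


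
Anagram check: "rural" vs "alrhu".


Word 1: "rural" → sorted: alrru
Word 2: "alrhu" → sorted: ahlru
Same letters? alrru != ahlru
Anagram = No


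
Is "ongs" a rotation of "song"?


Word: "song", Candidate: "ongs"
Method: check if candidate is substring of word+word
"songsong" contains "ongs"? Yes
Is rotation = Yes


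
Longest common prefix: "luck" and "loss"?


Word 1: "luck"
Word 2: "loss"
Comparing from start:
  Pos 0: 'l' == 'l'
  Pos 1: 'u' != 'o' (stop)
LCP = "l" (length 1)


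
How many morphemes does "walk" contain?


Word: "walk"
Morphemes: walk
Each morpheme carries meaning
= 1 morpheme


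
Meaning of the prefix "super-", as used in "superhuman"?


Prefix: super-
As in: superhuman -> super- + human
Meaning = above / beyond


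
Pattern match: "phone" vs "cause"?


Pattern of "phone": [0, 1, 2, 3, 4]
Pattern of "cause": [0, 1, 2, 3, 4]
Patterns match
Same pattern = Yes


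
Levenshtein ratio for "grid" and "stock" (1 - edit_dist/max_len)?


Word 1: "grid" (length 4)
Word 2: "stock" (length 5)
One optimal edit sequence:
  1. insert 's'  (+1)
  2. substitute 'g' -> 't'  (+1)
  3. substitute 'r' -> 'o'  (+1)
  4. substitute 'i' -> 'c'  (+1)
  5. substitute 'd' -> 'k'  (+1)
Edit distance = 5
Max length = max(4, 5) = 5
Similarity = 1 - 5/5
= 0.0000


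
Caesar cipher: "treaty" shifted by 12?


Word: "treaty"
Shift: 12
Each letter → (letter + shift) mod 26:
  't' (19) + 12 = 5 → 'f'
  'r' (17) + 12 = 3 → 'd'
  'e' (4) + 12 = 16 → 'q'
  'a' (0) + 12 = 12 → 'm'
  't' (19) + 12 = 5 → 'f'
  'y' (24) + 12 = 10 → 'k'
Result = "fdqmfk"


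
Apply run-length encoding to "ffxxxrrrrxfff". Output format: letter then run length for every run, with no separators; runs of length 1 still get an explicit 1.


String: "ffxxxrrrrxfff"
Scanning for consecutive runs:
  'f' x 2
  'x' x 3
  'r' x 4
  'x' x 1
  'f' x 3
RLE = "f2x3r4x1f3"


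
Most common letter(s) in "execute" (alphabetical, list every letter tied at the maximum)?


Word: "execute"
Letter counts:
  'c': 1
  'e': 3
  't': 1
  'u': 1
  'x': 1
Maximum count = 3
Most frequent = 'e' (3 times each)


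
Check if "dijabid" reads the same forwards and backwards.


Word: "dijabid"
Reversed: "dibajid"
Forward == Backward? dijabid != dibajid
Palindrome = No


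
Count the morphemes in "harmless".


Word: "harmless"
Morphemes: harm | -less
Each morpheme carries meaning
= 2 morphemes


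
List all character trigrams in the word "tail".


Word: "tail" (length 4)
Number of trigrams = 4 - 3 + 1 = 2
  Position 0: "tai"
  Position 1: "ail"
Trigrams = "tai", "ail"


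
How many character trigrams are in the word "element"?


Word: "element" (length 7)
Number of 3-grams = length - 3 + 1 = 7 - 3 + 1
= 5


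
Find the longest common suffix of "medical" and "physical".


Word 1: "medical"
Word 2: "physical"
Comparing from end:
  Pos -1: 'l' == 'l'
  Pos -2: 'a' == 'a'
  Pos -3: 'c' == 'c'
  Pos -4: 'i' == 'i'
  Pos -5: 'd' != 's' (stop)
LCS = "ical" (length 4)


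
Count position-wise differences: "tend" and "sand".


Comparing character by character (same length = 4):
  Pos 0: 't' vs 's' !=
  Pos 1: 'e' vs 'a' !=
  Pos 2: 'n' vs 'n' =
  Pos 3: 'd' vs 'd' =
Hamming distance = 2


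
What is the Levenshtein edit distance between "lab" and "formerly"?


Word 1: "lab" (length 3)
Word 2: "formerly" (length 8)
One optimal edit sequence (insert/delete/substitute each cost 1):
  1. insert 'f'  (+1)
  2. insert 'o'  (+1)
  3. insert 'r'  (+1)
  4. insert 'm'  (+1)
  5. insert 'e'  (+1)
  6. substitute 'l' -> 'r'  (+1)
  7. substitute 'a' -> 'l'  (+1)
  8. substitute 'b' -> 'y'  (+1)
Total edit operations: 8
Edit distance = 8


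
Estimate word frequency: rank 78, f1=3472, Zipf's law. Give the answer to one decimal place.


Zipf's law: f(r) = f(1) / r
f(1) = 3472
f(78) = 3472 / 78
= 44.5 occurrences


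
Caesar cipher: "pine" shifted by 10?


Word: "pine"
Shift: 10
Each letter → (letter + shift) mod 26:
  'p' (15) + 10 = 25 → 'z'
  'i' (8) + 10 = 18 → 's'
  'n' (13) + 10 = 23 → 'x'
  'e' (4) + 10 = 14 → 'o'
Result = "zsxo"


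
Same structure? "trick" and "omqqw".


Pattern of "trick": [0, 1, 2, 3, 4]
Pattern of "omqqw": [0, 1, 2, 2, 3]
Patterns do not match
Same pattern = No


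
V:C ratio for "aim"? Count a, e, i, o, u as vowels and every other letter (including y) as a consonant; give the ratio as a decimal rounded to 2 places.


Word: "aim"
Vowels (a,e,i,o,u): 2
Consonants: 1
Ratio = 2/1
= 2.00


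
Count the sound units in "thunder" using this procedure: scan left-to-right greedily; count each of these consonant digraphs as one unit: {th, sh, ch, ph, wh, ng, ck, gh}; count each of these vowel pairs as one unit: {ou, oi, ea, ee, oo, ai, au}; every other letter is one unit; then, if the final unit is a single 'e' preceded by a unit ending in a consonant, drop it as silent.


Word: "thunder" (7 letters)
Left-to-right scan:
  1. 'th' (digraph)
  2. 'u' (letter)
  3. 'n' (letter)
  4. 'd' (letter)
  5. 'e' (letter)
  6. 'r' (letter)
Units from scan: 6
Sound units = 6 units


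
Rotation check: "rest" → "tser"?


Word: "rest", Candidate: "tser"
Method: check if candidate is substring of word+word
"restrest" contains "tser"? No
Is rotation = No


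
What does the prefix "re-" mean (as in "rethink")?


Prefix: re-
Example: rethink (re- + think)
Meaning = again


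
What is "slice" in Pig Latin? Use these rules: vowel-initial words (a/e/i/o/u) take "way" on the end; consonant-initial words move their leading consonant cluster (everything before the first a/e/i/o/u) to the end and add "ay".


Word: "slice"
Starts with consonant(s) → move to end, add 'ay'
Consonant cluster: "sl"
Pig Latin = "iceslay"


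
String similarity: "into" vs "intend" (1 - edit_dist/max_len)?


Word 1: "into" (length 4)
Word 2: "intend" (length 6)
One optimal edit sequence:
  1. keep 'i'
  2. keep 'n'
  3. keep 't'
  4. insert 'e'  (+1)
  5. insert 'n'  (+1)
  6. substitute 'o' -> 'd'  (+1)
Edit distance = 3
Max length = max(4, 6) = 6
Similarity = 1 - 3/6
= 0.5000


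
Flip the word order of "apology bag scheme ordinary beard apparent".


Original: "apology bag scheme ordinary beard apparent"
Words (1..n): apology | bag | scheme | ordinary | beard | apparent
Reversed (n..1): apparent | beard | ordinary | scheme | bag | apology
Result = "apparent beard ordinary scheme bag apology"


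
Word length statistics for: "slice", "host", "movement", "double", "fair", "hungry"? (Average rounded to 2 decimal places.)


Lengths: "slice"=5, "host"=4, "movement"=8, "double"=6, "fair"=4, "hungry"=6
Sum = 33, Count = 6
Average = 33/6 = 5.50
= avg=5.50, min=4, max=8


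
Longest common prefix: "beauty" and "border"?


Word 1: "beauty"
Word 2: "border"
Comparing from start:
  Pos 0: 'b' == 'b'
  Pos 1: 'e' != 'o' (stop)
LCP = "b" (length 1)


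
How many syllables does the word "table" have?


Word: "table"
Syllable breakdown: ta | ble
Counting: 2 parts
= 2 syllables


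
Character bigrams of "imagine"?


Word: "imagine" (length 7)
Number of bigrams = 7 - 2 + 1 = 6
  Position 0: "im"
  Position 1: "ma"
  Position 2: "ag"
  Position 3: "gi"
  Position 4: "in"
  Position 5: "ne"
Bigrams = "im", "ma", "ag", "gi", "in", "ne"


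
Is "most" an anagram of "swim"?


Word 1: "swim" → sorted: imsw
Word 2: "most" → sorted: most
Same letters? imsw != most
Anagram = No


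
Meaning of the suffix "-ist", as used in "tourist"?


Suffix: -ist
Example: tourist = tour + -ist
Meaning = one who practices


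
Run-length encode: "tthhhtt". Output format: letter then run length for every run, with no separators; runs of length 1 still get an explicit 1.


String: "tthhhtt"
Scanning for consecutive runs:
  't' x 2
  'h' x 3
  't' x 2
RLE = "t2h3t2"


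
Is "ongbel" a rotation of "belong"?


Word: "belong", Candidate: "ongbel"
Method: check if candidate is substring of word+word
"belongbelong" contains "ongbel"? Yes
Is rotation = Yes


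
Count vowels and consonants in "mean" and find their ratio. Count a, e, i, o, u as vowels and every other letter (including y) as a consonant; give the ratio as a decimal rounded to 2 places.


Word: "mean"
Vowels (a,e,i,o,u): 2
Consonants: 2
Ratio = 2/2
= 1.00


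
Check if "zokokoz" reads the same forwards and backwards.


Word: "zokokoz"
Reversed: "zokokoz"
Forward == Backward? zokokoz == zokokoz
Palindrome = Yes


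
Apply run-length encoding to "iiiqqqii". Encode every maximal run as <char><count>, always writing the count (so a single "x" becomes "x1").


String: "iiiqqqii"
Scanning for consecutive runs:
  'i' x 3
  'q' x 3
  'i' x 2
RLE = "i3q3i2"


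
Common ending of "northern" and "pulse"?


Word 1: "northern"
Word 2: "pulse"
Comparing from end:
  Pos -1: 'n' != 'e' (stop)
LCS = "" (length 0)


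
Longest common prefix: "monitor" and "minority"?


Word 1: "monitor"
Word 2: "minority"
Comparing from start:
  Pos 0: 'm' == 'm'
  Pos 1: 'o' != 'i' (stop)
LCP = "m" (length 1)


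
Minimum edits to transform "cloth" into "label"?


Word 1: "cloth" (length 5)
Word 2: "label" (length 5)
One optimal edit sequence (insert/delete/substitute each cost 1):
  1. substitute 'c' -> 'l'  (+1)
  2. substitute 'l' -> 'a'  (+1)
  3. substitute 'o' -> 'b'  (+1)
  4. substitute 't' -> 'e'  (+1)
  5. substitute 'h' -> 'l'  (+1)
Total edit operations: 5
Edit distance = 5


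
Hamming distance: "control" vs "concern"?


Comparing character by character (same length = 7):
  Pos 0: 'c' vs 'c' =
  Pos 1: 'o' vs 'o' =
  Pos 2: 'n' vs 'n' =
  Pos 3: 't' vs 'c' !=
  Pos 4: 'r' vs 'e' !=
  Pos 5: 'o' vs 'r' !=
  Pos 6: 'l' vs 'n' !=
Hamming distance = 4


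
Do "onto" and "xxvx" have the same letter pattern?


Pattern of "onto": [0, 1, 2, 0]
Pattern of "xxvx": [0, 0, 1, 0]
Patterns do not match
Same pattern = No


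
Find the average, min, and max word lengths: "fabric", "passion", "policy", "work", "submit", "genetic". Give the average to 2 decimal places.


Lengths: "fabric"=6, "passion"=7, "policy"=6, "work"=4, "submit"=6, "genetic"=7
Sum = 36, Count = 6
Average = 36/6 = 6.00
= avg=6.00, min=4, max=7


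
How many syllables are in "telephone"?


Word: "telephone"
Syllable breakdown: tel · e · phone
Counting: 3 parts
= 3 syllables


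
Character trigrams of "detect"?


Word: "detect" (length 6)
Number of trigrams = 6 - 3 + 1 = 4
  Position 0: "det"
  Position 1: "ete"
  Position 2: "tec"
  Position 3: "ect"
Trigrams = "det", "ete", "tec", "ect"


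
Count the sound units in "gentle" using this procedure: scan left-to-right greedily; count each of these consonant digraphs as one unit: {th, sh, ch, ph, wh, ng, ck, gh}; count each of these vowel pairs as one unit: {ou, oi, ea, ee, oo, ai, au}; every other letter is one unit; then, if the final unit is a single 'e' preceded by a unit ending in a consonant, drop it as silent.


Word: "gentle" (6 letters)
Left-to-right scan:
  [1] 'g' (letter)
  [2] 'e' (letter)
  [3] 'n' (letter)
  [4] 't' (letter)
  [5] 'l' (letter)
  [6] 'e' (letter)
Units from scan: 6
Final unit is 'e' after a consonant -> drop as silent (-1)
Sound units = 5 units


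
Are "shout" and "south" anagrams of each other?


Word 1: "shout" → sorted: hostu
Word 2: "south" → sorted: hostu
Same letters? hostu == hostu
Anagram = Yes


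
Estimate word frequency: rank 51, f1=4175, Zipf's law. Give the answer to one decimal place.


Zipf's law: f(r) = f(1) / r
f(1) = 4175
f(51) = 4175 / 51
= 81.9 occurrences


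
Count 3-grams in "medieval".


Word: "medieval" (length 8)
Number of 3-grams = length - 3 + 1 = 8 - 3 + 1
= 6


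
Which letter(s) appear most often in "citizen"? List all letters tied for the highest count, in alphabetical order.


Word: "citizen"
Letter counts:
  'c': 1
  'e': 1
  'i': 2
  'n': 1
  't': 1
  'z': 1
Maximum count = 2
Most frequent = 'i' (2 times each)


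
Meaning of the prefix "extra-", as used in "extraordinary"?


Prefix: extra-
Example: extraordinary = extra- + ordinary
Meaning = beyond


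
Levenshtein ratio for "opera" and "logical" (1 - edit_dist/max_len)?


Word 1: "opera" (length 5)
Word 2: "logical" (length 7)
One optimal edit sequence:
  1. insert 'l'  (+1)
  2. keep 'o'
  3. substitute 'p' -> 'g'  (+1)
  4. substitute 'e' -> 'i'  (+1)
  5. substitute 'r' -> 'c'  (+1)
  6. keep 'a'
  7. insert 'l'  (+1)
Edit distance = 5
Max length = max(5, 7) = 7
Similarity = 1 - 5/7
= 0.2857


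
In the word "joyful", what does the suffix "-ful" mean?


Suffix: -ful
As in: joyful -> joy + -ful
Meaning = full of


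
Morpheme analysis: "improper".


Word: "improper"
Morphemes: im- / proper
Each morpheme carries meaning
= 2 morphemes


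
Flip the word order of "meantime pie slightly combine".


Original: "meantime pie slightly combine"
Words (1..n): meantime | pie | slightly | combine
Reversed (n..1): combine | slightly | pie | meantime
Result = "combine slightly pie meantime"


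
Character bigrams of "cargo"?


Word: "cargo" (length 5)
Number of bigrams = 5 - 2 + 1 = 4
  Position 0: "ca"
  Position 1: "ar"
  Position 2: "rg"
  Position 3: "go"
Bigrams = "ca", "ar", "rg", "go"


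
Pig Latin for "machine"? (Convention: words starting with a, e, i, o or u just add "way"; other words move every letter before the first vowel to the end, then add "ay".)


Word: "machine"
Starts with consonant(s) → move to end, add 'ay'
Consonant cluster: "m"
Pig Latin = "achinemay"


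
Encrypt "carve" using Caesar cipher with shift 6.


Word: "carve"
Shift: 6
Each letter → (letter + shift) mod 26:
  'c' (2) + 6 = 8 → 'i'
  'a' (0) + 6 = 6 → 'g'
  'r' (17) + 6 = 23 → 'x'
  'v' (21) + 6 = 1 → 'b'
  'e' (4) + 6 = 10 → 'k'
Result = "igxbk"


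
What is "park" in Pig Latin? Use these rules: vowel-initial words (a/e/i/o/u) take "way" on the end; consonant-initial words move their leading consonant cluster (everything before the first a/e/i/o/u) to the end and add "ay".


Word: "park"
Starts with consonant(s) → move to end, add 'ay'
Consonant cluster: "p"
Pig Latin = "arkpay"


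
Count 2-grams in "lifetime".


Word: "lifetime" (length 8)
Number of 2-grams = length - 2 + 1 = 8 - 2 + 1
= 7


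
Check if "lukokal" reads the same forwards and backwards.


Word: "lukokal"
Reversed: "lakokul"
Forward == Backward? lukokal != lakokul
Palindrome = No


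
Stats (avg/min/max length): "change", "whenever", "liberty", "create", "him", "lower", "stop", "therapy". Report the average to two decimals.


Lengths: "change"=6, "whenever"=8, "liberty"=7, "create"=6, "him"=3, "lower"=5, "stop"=4, "therapy"=7
Sum = 46, Count = 8
Average = 46/8 = 5.75
= avg=5.75, min=3, max=8


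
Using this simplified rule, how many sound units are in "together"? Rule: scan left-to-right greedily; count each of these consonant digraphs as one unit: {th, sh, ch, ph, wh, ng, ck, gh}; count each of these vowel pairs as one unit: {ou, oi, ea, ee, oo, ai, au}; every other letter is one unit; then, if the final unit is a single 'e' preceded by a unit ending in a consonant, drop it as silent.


Word: "together" (8 letters)
Left-to-right scan:
  [1] 't' (letter)
  [2] 'o' (letter)
  [3] 'g' (letter)
  [4] 'e' (letter)
  [5] 'th' (digraph)
  [6] 'e' (letter)
  [7] 'r' (letter)
Units from scan: 7
Sound units = 7 units


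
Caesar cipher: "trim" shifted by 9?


Word: "trim"
Shift: 9
Each letter → (letter + shift) mod 26:
  't' (19) + 9 = 2 → 'c'
  'r' (17) + 9 = 0 → 'a'
  'i' (8) + 9 = 17 → 'r'
  'm' (12) + 9 = 21 → 'v'
Result = "carv"


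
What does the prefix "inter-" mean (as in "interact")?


Prefix: inter-
As in: interact -> inter- + act
Meaning = between


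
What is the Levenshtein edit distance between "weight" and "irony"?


Word 1: "weight" (length 6)
Word 2: "irony" (length 5)
One optimal edit sequence (insert/delete/substitute each cost 1):
  1. delete 'w'  (+1)
  2. substitute 'e' -> 'i'  (+1)
  3. substitute 'i' -> 'r'  (+1)
  4. substitute 'g' -> 'o'  (+1)
  5. substitute 'h' -> 'n'  (+1)
  6. substitute 't' -> 'y'  (+1)
Total edit operations: 6
Edit distance = 6


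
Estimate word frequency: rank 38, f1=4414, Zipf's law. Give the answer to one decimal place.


Zipf's law: f(r) = f(1) / r
f(1) = 4414
f(38) = 4414 / 38
= 116.2 occurrences


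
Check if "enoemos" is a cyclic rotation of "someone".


Word: "someone", Candidate: "enoemos"
Method: check if candidate is substring of word+word
"someonesomeone" contains "enoemos"? No
Is rotation = No


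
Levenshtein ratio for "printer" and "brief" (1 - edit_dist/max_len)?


Word 1: "printer" (length 7)
Word 2: "brief" (length 5)
One optimal edit sequence:
  1. substitute 'p' -> 'b'  (+1)
  2. keep 'r'
  3. keep 'i'
  4. delete 'n'  (+1)
  5. delete 't'  (+1)
  6. keep 'e'
  7. substitute 'r' -> 'f'  (+1)
Edit distance = 4
Max length = max(7, 5) = 7
Similarity = 1 - 4/7
= 0.4286


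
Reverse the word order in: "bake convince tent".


Original: "bake convince tent"
Words (1..n): bake | convince | tent
Reversed (n..1): tent | convince | bake
Result = "tent convince bake"


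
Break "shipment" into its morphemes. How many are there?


Word: "shipment"
Morphemes: ship + -ment
Each morpheme carries meaning
= 2 morphemes


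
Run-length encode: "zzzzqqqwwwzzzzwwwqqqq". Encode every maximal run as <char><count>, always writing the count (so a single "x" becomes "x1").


String: "zzzzqqqwwwzzzzwwwqqqq"
Scanning for consecutive runs:
  'z' x 4
  'q' x 3
  'w' x 3
  'z' x 4
  'w' x 3
  'q' x 4
RLE = "z4q3w3z4w3q4"


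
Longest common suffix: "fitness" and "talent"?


Word 1: "fitness"
Word 2: "talent"
Comparing from end:
  Pos -1: 's' != 't' (stop)
LCS = "" (length 0)


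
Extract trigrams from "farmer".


Word: "farmer" (length 6)
Number of trigrams = 6 - 3 + 1 = 4
  Position 0: "far"
  Position 1: "arm"
  Position 2: "rme"
  Position 3: "mer"
Trigrams = "far", "arm", "rme", "mer"


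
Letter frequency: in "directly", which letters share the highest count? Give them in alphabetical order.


Word: "directly"
Letter counts:
  'c': 1
  'd': 1
  'e': 1
  'i': 1
  'l': 1
  'r': 1
  't': 1
  'y': 1
Maximum count = 1
Most frequent = 'c', 'd', 'e', 'i', 'l', 'r', 't', 'y' (1 time each)


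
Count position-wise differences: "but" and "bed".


Comparing character by character (same length = 3):
  Pos 0: 'b' vs 'b' =
  Pos 1: 'u' vs 'e' !=
  Pos 2: 't' vs 'd' !=
Hamming distance = 2


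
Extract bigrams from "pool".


Word: "pool" (length 4)
Number of bigrams = 4 - 2 + 1 = 3
  Position 0: "po"
  Position 1: "oo"
  Position 2: "ol"
Bigrams = "po", "oo", "ol"
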